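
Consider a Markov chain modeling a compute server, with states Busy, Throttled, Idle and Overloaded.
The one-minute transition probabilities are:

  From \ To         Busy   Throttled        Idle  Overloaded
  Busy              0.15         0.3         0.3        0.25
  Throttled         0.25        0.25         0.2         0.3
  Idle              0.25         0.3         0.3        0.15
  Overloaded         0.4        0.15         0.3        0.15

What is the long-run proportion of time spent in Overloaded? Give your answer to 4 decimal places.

Let the stationary distribution be π with π = πP and π_1 + π_2 + π_3 + π_4 = 1.
π_1 = 0.15·π_1 + 0.25·π_2 + 0.25·π_3 + 0.4·π_4
π_2 = 0.3·π_1 + 0.25·π_2 + 0.3·π_3 + 0.15·π_4
π_3 = 0.3·π_1 + 0.2·π_2 + 0.3·π_3 + 0.3·π_4
Solving with the normalization constraint gives π = (0.2564, 0.2552, 0.2745, 0.2139).
So the stationary probability of Overloaded is 0.2139.

0.2139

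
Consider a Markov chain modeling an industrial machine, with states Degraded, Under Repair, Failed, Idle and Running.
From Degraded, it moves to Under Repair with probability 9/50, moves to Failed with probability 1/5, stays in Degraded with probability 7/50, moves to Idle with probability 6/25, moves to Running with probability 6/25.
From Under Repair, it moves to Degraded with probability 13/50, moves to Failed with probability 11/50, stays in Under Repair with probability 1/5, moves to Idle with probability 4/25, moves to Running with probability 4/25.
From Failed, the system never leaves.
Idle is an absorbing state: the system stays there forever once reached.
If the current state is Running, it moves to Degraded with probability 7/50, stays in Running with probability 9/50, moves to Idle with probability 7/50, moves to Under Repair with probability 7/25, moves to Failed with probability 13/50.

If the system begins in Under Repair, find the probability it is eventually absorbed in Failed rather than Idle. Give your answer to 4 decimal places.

Let h(s) be the probability of absorption at Failed starting from transient state s. Then h(Failed) = 1 and h(Idle) = 0. By first-step analysis:
h(Degraded) = 0.14·h(Degraded) + 0.18·h(Under Repair) + 0.2·1 + 0.24·0 + 0.24·h(Running)
h(Under Repair) = 0.26·h(Degraded) + 0.2·h(Under Repair) + 0.22·1 + 0.16·0 + 0.16·h(Running)
h(Running) = 0.14·h(Degraded) + 0.28·h(Under Repair) + 0.26·1 + 0.14·0 + 0.18·h(Running)
Solving: h(Degraded) = 0.5170, h(Under Repair) = 0.5625, h(Running) = 0.5974.
Starting from Under Repair, the probability is 0.5625.

0.5625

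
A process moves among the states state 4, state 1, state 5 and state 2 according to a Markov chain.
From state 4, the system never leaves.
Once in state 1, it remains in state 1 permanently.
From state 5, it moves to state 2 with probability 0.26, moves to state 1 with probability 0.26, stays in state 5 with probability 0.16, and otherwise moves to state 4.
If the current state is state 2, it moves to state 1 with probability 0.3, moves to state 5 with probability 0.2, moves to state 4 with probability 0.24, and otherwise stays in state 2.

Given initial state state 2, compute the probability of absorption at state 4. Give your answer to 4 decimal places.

Let h(s) be the probability of absorption at state 4 starting from transient state s. Then h(state 4) = 1 and h(state 1) = 0. By first-step analysis:
h(state 5) = 0.32·1 + 0.26·0 + 0.16·h(state 5) + 0.26·h(state 2)
h(state 2) = 0.24·1 + 0.3·0 + 0.2·h(state 5) + 0.26·h(state 2)
Solving: h(state 5) = 0.5253, h(state 2) = 0.4663.
Starting from state 2, the probability is 0.4663.

0.4663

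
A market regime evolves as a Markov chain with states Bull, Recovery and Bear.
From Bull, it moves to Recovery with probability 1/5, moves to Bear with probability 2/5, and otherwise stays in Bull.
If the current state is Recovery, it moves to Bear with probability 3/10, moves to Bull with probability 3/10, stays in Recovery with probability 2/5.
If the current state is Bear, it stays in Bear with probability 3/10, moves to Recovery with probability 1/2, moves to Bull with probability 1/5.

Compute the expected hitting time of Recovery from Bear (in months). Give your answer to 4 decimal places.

2.3529

Let t(s) be the expected number of months to first reach Recovery from state s, with t(Recovery) = 0. Conditioning on the first month:
t(Bull) = 1 + 0.4·t(Bull) + 0.4·t(Bear)
t(Bear) = 1 + 0.2·t(Bull) + 0.3·t(Bear)
Solving: t(Bull) = 3.2353, t(Bear) = 2.3529.
Expected months from Bear to Recovery: 2.3529.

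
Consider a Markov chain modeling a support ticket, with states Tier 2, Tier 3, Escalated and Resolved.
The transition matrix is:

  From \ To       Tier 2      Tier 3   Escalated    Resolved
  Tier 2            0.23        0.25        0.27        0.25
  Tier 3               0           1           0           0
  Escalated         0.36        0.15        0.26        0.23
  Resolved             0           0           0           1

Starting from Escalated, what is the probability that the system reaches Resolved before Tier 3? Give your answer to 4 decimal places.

0.5652

Let h(s) be the probability of absorption at Resolved starting from transient state s. Then h(Resolved) = 1 and h(Tier 3) = 0. By first-step analysis:
h(Tier 2) = 0.23·h(Tier 2) + 0.25·0 + 0.27·h(Escalated) + 0.25·1
h(Escalated) = 0.36·h(Tier 2) + 0.15·0 + 0.26·h(Escalated) + 0.23·1
Solving: h(Tier 2) = 0.5229, h(Escalated) = 0.5652.
Starting from Escalated, the probability is 0.5652.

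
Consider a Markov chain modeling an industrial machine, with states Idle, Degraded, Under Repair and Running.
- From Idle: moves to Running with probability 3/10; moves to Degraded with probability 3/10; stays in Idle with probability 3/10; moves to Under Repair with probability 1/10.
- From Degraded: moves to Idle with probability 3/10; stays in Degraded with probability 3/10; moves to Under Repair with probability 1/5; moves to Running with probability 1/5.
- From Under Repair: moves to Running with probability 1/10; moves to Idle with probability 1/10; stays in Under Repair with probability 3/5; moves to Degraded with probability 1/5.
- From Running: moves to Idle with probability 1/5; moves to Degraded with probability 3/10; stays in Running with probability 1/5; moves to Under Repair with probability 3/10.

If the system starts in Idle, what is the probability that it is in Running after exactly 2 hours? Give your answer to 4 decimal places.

Propagate the distribution vector 2 hours from Idle.
After 0 hours: (1.0000, 0.0000, 0.0000, 0.0000)
After 1 hour: (0.3000, 0.3000, 0.1000, 0.3000)
After 2 hours: (0.2500, 0.2900, 0.2400, 0.2200)
P(in Running after 2 hours) = 0.2200

0.2200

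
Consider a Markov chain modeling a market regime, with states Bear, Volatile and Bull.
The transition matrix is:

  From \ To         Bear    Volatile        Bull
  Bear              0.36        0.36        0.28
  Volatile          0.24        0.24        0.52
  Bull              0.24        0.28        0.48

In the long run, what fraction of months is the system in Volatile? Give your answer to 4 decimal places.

0.2902

Let the stationary distribution be π with π = πP and π_1 + π_2 + π_3 = 1.
π_1 = 0.36·π_1 + 0.24·π_2 + 0.24·π_3
π_2 = 0.36·π_1 + 0.24·π_2 + 0.28·π_3
Solving with the normalization constraint gives π = (0.2727, 0.2902, 0.4371).
So the stationary probability of Volatile is 0.2902.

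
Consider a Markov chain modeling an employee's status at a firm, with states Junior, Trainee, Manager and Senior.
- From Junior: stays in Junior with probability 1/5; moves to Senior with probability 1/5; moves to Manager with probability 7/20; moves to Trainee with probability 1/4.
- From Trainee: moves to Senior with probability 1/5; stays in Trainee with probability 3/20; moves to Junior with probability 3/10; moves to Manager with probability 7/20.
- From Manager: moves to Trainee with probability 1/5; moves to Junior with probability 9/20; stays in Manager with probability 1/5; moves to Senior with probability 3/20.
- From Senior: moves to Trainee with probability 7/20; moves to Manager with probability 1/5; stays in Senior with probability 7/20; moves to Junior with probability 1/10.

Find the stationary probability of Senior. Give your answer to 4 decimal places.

0.2191

Let the stationary distribution be π with π = πP and π_1 + π_2 + π_3 + π_4 = 1.
π_1 = 0.2·π_1 + 0.3·π_2 + 0.45·π_3 + 0.1·π_4
π_2 = 0.25·π_1 + 0.15·π_2 + 0.2·π_3 + 0.35·π_4
π_3 = 0.35·π_1 + 0.35·π_2 + 0.2·π_3 + 0.2·π_4
Solving with the normalization constraint gives π = (0.2705, 0.2347, 0.2758, 0.2191).
So the stationary probability of Senior is 0.2191.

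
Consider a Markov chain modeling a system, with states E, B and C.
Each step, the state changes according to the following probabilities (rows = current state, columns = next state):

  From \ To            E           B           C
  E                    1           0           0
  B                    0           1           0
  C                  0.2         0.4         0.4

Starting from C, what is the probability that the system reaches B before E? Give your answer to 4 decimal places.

0.6667

Let h(s) be the probability of absorption at B starting from transient state s. Then h(B) = 1 and h(E) = 0. By first-step analysis:
h(C) = 0.2·0 + 0.4·1 + 0.4·h(C)
Solving: h(C) = 0.6667.
Starting from C, the probability is 0.6667.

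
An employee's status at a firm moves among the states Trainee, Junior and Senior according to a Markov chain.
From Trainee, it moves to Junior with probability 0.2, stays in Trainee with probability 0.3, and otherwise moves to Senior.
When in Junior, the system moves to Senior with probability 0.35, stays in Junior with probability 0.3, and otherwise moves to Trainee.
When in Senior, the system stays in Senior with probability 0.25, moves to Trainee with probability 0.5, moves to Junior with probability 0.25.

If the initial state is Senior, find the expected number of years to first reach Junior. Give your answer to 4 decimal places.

4.3636

Let t(s) be the expected number of years to first reach Junior from state s, with t(Junior) = 0. Conditioning on the first year:
t(Trainee) = 1 + 0.3·t(Trainee) + 0.5·t(Senior)
t(Senior) = 1 + 0.5·t(Trainee) + 0.25·t(Senior)
Solving: t(Trainee) = 4.5455, t(Senior) = 4.3636.
Expected years from Senior to Junior: 4.3636.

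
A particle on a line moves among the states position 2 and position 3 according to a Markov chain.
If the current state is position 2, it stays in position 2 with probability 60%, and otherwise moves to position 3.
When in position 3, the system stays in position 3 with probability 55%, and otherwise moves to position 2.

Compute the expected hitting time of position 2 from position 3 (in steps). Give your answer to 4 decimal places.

Let t(s) be the expected number of steps to first reach position 2 from state s, with t(position 2) = 0. Conditioning on the first step:
t(position 3) = 1 + 0.55·t(position 3)
Solving: t(position 3) = 2.2222.
Expected steps from position 3 to position 2: 2.2222.

2.2222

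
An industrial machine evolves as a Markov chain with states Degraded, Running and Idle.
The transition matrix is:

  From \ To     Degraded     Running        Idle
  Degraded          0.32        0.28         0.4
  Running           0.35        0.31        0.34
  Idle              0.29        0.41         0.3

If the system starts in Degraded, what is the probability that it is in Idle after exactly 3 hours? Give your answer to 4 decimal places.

0.3453

Propagate the distribution vector 3 hours from Degraded.
After 0 hours: (1.0000, 0.0000, 0.0000)
After 1 hour: (0.3200, 0.2800, 0.4000)
After 2 hours: (0.3164, 0.3404, 0.3432)
After 3 hours: (0.3199, 0.3348, 0.3453)
P(in Idle after 3 hours) = 0.3453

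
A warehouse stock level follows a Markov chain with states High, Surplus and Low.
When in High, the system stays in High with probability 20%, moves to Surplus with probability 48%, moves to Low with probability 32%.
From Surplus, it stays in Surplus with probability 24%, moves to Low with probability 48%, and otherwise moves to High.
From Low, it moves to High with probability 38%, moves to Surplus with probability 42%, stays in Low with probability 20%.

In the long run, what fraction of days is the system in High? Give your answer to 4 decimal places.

0.2906

Let the stationary distribution be π with π = πP and π_1 + π_2 + π_3 = 1.
π_1 = 0.2·π_1 + 0.28·π_2 + 0.38·π_3
π_2 = 0.48·π_1 + 0.24·π_2 + 0.42·π_3
Solving with the normalization constraint gives π = (0.2906, 0.3707, 0.3387).
So the stationary probability of High is 0.2906.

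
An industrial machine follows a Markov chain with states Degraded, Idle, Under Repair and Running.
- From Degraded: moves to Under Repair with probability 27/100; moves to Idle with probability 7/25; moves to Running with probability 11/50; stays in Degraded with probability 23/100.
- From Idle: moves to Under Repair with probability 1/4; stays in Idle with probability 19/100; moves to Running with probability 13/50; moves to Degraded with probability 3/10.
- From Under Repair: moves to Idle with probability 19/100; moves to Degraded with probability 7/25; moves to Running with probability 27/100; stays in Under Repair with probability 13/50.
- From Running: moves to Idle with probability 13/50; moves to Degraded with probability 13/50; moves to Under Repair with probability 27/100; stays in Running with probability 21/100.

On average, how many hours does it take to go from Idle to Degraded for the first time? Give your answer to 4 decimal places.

3.5107

Let t(s) be the expected number of hours to first reach Degraded from state s, with t(Degraded) = 0. Conditioning on the first hour:
t(Idle) = 1 + 0.19·t(Idle) + 0.25·t(Under Repair) + 0.26·t(Running)
t(Under Repair) = 1 + 0.19·t(Idle) + 0.26·t(Under Repair) + 0.27·t(Running)
t(Running) = 1 + 0.26·t(Idle) + 0.27·t(Under Repair) + 0.21·t(Running)
Solving: t(Idle) = 3.5107, t(Under Repair) = 3.5830, t(Running) = 3.6458.
Expected hours from Idle to Degraded: 3.5107.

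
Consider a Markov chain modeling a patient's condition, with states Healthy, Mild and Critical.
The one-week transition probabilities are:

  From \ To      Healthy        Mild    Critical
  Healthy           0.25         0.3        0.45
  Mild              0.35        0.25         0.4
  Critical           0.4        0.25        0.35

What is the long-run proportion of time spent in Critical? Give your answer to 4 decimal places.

0.3970

Let the stationary distribution be π with π = πP and π_1 + π_2 + π_3 = 1.
π_1 = 0.25·π_1 + 0.35·π_2 + 0.4·π_3
π_2 = 0.3·π_1 + 0.25·π_2 + 0.25·π_3
Solving with the normalization constraint gives π = (0.3362, 0.2668, 0.3970).
So the stationary probability of Critical is 0.3970.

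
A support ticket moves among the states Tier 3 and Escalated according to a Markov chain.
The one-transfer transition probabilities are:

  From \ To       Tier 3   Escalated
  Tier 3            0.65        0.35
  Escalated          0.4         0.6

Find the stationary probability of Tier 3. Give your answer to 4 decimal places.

Let the stationary distribution be π with π = πP and π_1 + π_2 = 1.
π_1 = 0.65·π_1 + 0.4·π_2
Solving with the normalization constraint gives π = (0.5333, 0.4667).
So the stationary probability of Tier 3 is 0.5333.

0.5333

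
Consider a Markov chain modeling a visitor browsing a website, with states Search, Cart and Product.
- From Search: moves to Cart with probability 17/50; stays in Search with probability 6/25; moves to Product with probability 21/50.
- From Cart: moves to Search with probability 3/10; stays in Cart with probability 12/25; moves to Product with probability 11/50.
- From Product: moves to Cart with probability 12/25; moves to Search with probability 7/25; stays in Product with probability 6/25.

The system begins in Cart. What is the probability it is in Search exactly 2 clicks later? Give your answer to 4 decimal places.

Sum over the intermediate state after 1 click:
P = P(Cart→Search)·P(Search→Search) + P(Cart→Cart)·P(Cart→Search) + P(Cart→Product)·P(Product→Search)
  = 0.3×0.24 + 0.48×0.3 + 0.22×0.28
  = 0.0720 + 0.1440 + 0.0616 = 0.2776

0.2776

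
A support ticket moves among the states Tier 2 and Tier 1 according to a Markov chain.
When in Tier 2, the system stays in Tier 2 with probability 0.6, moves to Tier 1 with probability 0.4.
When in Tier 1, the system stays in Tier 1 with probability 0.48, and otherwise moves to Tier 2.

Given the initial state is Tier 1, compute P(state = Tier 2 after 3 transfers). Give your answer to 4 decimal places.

Propagate the distribution vector 3 transfers from Tier 1.
After 0 transfers: (0.0000, 1.0000)
After 1 transfer: (0.5200, 0.4800)
After 2 transfers: (0.5616, 0.4384)
After 3 transfers: (0.5649, 0.4351)
P(in Tier 2 after 3 transfers) = 0.5649

0.5649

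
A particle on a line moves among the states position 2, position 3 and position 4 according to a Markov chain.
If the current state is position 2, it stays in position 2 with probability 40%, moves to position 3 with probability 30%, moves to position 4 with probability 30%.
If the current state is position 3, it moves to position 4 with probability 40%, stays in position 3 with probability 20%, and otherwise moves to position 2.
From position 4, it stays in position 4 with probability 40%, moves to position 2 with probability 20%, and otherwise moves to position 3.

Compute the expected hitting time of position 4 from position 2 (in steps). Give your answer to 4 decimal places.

Let t(s) be the expected number of steps to first reach position 4 from state s, with t(position 4) = 0. Conditioning on the first step:
t(position 2) = 1 + 0.4·t(position 2) + 0.3·t(position 3)
t(position 3) = 1 + 0.4·t(position 2) + 0.2·t(position 3)
Solving: t(position 2) = 3.0556, t(position 3) = 2.7778.
Expected steps from position 2 to position 4: 3.0556.

3.0556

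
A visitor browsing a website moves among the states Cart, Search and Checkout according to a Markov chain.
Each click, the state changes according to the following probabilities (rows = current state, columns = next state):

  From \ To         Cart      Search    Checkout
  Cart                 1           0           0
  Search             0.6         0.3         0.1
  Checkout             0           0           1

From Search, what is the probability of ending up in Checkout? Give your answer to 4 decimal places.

Let h(s) be the probability of absorption at Checkout starting from transient state s. Then h(Checkout) = 1 and h(Cart) = 0. By first-step analysis:
h(Search) = 0.6·0 + 0.3·h(Search) + 0.1·1
Solving: h(Search) = 0.1429.
Starting from Search, the probability is 0.1429.

0.1429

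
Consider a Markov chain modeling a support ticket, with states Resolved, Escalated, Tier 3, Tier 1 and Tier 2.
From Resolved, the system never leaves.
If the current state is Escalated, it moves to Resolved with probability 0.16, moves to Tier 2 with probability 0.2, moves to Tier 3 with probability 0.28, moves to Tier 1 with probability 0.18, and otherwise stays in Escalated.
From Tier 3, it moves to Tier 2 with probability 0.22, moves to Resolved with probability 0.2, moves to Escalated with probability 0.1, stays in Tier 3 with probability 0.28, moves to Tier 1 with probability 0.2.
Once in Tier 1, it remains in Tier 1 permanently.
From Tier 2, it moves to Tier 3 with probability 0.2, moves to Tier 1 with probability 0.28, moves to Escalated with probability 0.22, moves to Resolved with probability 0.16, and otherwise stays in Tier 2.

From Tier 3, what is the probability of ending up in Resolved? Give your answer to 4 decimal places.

Let h(s) be the probability of absorption at Resolved starting from transient state s. Then h(Resolved) = 1 and h(Tier 1) = 0. By first-step analysis:
h(Escalated) = 0.16·1 + 0.18·h(Escalated) + 0.28·h(Tier 3) + 0.18·0 + 0.2·h(Tier 2)
h(Tier 3) = 0.2·1 + 0.1·h(Escalated) + 0.28·h(Tier 3) + 0.2·0 + 0.22·h(Tier 2)
h(Tier 2) = 0.16·1 + 0.22·h(Escalated) + 0.2·h(Tier 3) + 0.28·0 + 0.14·h(Tier 2)
Solving: h(Escalated) = 0.4546, h(Tier 3) = 0.4664, h(Tier 2) = 0.4108.
Starting from Tier 3, the probability is 0.4664.

0.4664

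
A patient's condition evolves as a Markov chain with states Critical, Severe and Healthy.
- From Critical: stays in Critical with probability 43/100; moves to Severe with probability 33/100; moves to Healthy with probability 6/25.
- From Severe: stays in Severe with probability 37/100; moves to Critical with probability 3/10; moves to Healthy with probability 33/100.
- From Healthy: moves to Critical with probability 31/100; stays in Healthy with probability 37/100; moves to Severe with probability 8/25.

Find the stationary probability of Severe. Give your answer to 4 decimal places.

Let the stationary distribution be π with π = πP and π_1 + π_2 + π_3 = 1.
π_1 = 0.43·π_1 + 0.3·π_2 + 0.31·π_3
π_2 = 0.33·π_1 + 0.37·π_2 + 0.32·π_3
Solving with the normalization constraint gives π = (0.3484, 0.3405, 0.3111).
So the stationary probability of Severe is 0.3405.

0.3405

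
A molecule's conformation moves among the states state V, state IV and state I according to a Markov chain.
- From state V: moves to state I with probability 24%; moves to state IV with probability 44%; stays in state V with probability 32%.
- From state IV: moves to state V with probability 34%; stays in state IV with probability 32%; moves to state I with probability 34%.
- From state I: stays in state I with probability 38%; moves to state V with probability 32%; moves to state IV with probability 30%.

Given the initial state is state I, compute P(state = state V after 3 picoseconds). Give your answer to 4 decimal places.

Propagate the distribution vector 3 picoseconds from state I.
After 0 picoseconds: (0.0000, 0.0000, 1.0000)
After 1 picosecond: (0.3200, 0.3000, 0.3800)
After 2 picoseconds: (0.3260, 0.3508, 0.3232)
After 3 picoseconds: (0.3270, 0.3527, 0.3203)
P(in state V after 3 picoseconds) = 0.3270

0.3270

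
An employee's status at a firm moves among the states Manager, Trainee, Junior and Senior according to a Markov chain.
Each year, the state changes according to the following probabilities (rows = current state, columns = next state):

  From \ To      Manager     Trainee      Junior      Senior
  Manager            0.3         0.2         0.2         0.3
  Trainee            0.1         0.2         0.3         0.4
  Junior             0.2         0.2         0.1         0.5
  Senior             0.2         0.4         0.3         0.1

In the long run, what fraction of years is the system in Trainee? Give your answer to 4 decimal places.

Let the stationary distribution be π with π = πP and π_1 + π_2 + π_3 + π_4 = 1.
π_1 = 0.3·π_1 + 0.1·π_2 + 0.2·π_3 + 0.2·π_4
π_2 = 0.2·π_1 + 0.2·π_2 + 0.2·π_3 + 0.4·π_4
π_3 = 0.2·π_1 + 0.3·π_2 + 0.1·π_3 + 0.3·π_4
Solving with the normalization constraint gives π = (0.1931, 0.2622, 0.2339, 0.3108).
So the stationary probability of Trainee is 0.2622.

0.2622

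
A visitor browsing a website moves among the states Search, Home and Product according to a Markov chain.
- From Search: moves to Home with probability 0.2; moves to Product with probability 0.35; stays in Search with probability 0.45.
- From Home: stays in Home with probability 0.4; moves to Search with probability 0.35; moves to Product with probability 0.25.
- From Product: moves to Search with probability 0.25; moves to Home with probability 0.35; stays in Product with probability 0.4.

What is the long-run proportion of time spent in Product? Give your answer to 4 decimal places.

0.3355

Let the stationary distribution be π with π = πP and π_1 + π_2 + π_3 = 1.
π_1 = 0.45·π_1 + 0.35·π_2 + 0.25·π_3
π_2 = 0.2·π_1 + 0.4·π_2 + 0.35·π_3
Solving with the normalization constraint gives π = (0.3516, 0.3129, 0.3355).
So the stationary probability of Product is 0.3355.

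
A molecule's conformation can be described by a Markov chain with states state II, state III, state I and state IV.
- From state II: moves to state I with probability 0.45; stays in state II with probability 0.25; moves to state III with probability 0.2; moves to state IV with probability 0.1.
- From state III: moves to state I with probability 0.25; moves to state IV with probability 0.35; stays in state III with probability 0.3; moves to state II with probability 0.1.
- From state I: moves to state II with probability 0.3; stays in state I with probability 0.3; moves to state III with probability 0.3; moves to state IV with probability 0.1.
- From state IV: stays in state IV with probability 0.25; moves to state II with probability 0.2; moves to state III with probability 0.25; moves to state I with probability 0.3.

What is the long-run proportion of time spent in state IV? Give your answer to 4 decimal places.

Let the stationary distribution be π with π = πP and π_1 + π_2 + π_3 + π_4 = 1.
π_1 = 0.25·π_1 + 0.1·π_2 + 0.3·π_3 + 0.2·π_4
π_2 = 0.2·π_1 + 0.3·π_2 + 0.3·π_3 + 0.25·π_4
π_3 = 0.45·π_1 + 0.25·π_2 + 0.3·π_3 + 0.3·π_4
Solving with the normalization constraint gives π = (0.2158, 0.2686, 0.3189, 0.1966).
So the stationary probability of state IV is 0.1966.

0.1966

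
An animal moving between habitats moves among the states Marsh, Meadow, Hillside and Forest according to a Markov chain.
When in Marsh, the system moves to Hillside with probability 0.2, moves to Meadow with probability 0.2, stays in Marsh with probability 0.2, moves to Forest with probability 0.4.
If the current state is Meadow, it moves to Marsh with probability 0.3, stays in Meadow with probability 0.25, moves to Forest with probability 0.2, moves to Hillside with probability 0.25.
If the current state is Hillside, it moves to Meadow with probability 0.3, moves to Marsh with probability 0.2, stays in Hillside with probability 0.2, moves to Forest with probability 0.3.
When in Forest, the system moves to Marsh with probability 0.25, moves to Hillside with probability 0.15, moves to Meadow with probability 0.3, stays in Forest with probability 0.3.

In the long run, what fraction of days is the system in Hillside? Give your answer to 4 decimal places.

Let the stationary distribution be π with π = πP and π_1 + π_2 + π_3 + π_4 = 1.
π_1 = 0.2·π_1 + 0.3·π_2 + 0.2·π_3 + 0.25·π_4
π_2 = 0.2·π_1 + 0.25·π_2 + 0.3·π_3 + 0.3·π_4
π_3 = 0.2·π_1 + 0.25·π_2 + 0.2·π_3 + 0.15·π_4
Solving with the normalization constraint gives π = (0.2412, 0.2627, 0.1982, 0.2978).
So the stationary probability of Hillside is 0.1982.

0.1982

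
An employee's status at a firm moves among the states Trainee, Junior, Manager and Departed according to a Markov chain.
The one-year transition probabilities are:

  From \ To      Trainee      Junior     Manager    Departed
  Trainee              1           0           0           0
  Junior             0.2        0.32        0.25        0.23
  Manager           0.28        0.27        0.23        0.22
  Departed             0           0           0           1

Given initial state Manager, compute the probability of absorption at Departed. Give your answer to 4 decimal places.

Let h(s) be the probability of absorption at Departed starting from transient state s. Then h(Departed) = 1 and h(Trainee) = 0. By first-step analysis:
h(Junior) = 0.2·0 + 0.32·h(Junior) + 0.25·h(Manager) + 0.23·1
h(Manager) = 0.28·0 + 0.27·h(Junior) + 0.23·h(Manager) + 0.22·1
Solving: h(Junior) = 0.5089, h(Manager) = 0.4642.
Starting from Manager, the probability is 0.4642.

0.4642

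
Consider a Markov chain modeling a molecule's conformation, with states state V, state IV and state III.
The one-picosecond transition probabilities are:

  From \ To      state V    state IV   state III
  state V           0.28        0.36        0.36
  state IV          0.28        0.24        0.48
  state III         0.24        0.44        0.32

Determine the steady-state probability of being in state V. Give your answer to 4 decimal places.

Let the stationary distribution be π with π = πP and π_1 + π_2 + π_3 = 1.
π_1 = 0.28·π_1 + 0.28·π_2 + 0.24·π_3
π_2 = 0.36·π_1 + 0.24·π_2 + 0.44·π_3
Solving with the normalization constraint gives π = (0.2645, 0.3490, 0.3864).
So the stationary probability of state V is 0.2645.

0.2645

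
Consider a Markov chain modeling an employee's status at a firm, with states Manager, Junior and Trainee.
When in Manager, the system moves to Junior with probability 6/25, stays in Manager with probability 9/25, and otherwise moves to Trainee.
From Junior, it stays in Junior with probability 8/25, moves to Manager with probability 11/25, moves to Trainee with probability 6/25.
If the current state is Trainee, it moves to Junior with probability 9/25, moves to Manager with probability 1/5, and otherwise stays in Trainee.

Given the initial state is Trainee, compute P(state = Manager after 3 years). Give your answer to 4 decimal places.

0.3281

Propagate the distribution vector 3 years from Trainee.
After 0 years: (0.0000, 0.0000, 1.0000)
After 1 year: (0.2000, 0.3600, 0.4400)
After 2 years: (0.3184, 0.3216, 0.3600)
After 3 years: (0.3281, 0.3089, 0.3629)
P(in Manager after 3 years) = 0.3281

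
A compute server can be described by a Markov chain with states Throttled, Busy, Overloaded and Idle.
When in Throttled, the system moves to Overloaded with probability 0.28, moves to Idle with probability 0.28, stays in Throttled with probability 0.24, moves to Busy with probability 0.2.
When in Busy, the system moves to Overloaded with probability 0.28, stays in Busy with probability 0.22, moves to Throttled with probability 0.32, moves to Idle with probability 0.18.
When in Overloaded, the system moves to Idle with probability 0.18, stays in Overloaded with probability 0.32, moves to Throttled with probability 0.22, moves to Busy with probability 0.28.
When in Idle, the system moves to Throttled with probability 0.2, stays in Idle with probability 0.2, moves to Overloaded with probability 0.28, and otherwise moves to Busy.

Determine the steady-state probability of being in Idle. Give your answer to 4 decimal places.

0.2088

Let the stationary distribution be π with π = πP and π_1 + π_2 + π_3 + π_4 = 1.
π_1 = 0.24·π_1 + 0.32·π_2 + 0.22·π_3 + 0.2·π_4
π_2 = 0.2·π_1 + 0.22·π_2 + 0.28·π_3 + 0.32·π_4
π_3 = 0.28·π_1 + 0.28·π_2 + 0.32·π_3 + 0.28·π_4
Solving with the normalization constraint gives π = (0.2461, 0.2535, 0.2917, 0.2088).
So the stationary probability of Idle is 0.2088.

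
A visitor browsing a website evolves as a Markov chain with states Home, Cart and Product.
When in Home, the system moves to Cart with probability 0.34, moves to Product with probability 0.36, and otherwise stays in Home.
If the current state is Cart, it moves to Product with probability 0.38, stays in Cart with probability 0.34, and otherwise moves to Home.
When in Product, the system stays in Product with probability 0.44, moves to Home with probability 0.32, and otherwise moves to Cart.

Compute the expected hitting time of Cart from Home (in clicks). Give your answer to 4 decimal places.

3.3237

Let t(s) be the expected number of clicks to first reach Cart from state s, with t(Cart) = 0. Conditioning on the first click:
t(Home) = 1 + 0.3·t(Home) + 0.36·t(Product)
t(Product) = 1 + 0.32·t(Home) + 0.44·t(Product)
Solving: t(Home) = 3.3237, t(Product) = 3.6850.
Expected clicks from Home to Cart: 3.3237.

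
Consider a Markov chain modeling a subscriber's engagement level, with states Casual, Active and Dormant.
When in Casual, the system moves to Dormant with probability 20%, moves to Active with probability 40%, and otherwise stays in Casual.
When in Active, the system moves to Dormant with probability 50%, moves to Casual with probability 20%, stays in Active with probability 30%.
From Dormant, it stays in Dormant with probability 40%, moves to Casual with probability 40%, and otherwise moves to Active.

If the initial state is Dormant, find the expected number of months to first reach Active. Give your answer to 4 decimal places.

Let t(s) be the expected number of months to first reach Active from state s, with t(Active) = 0. Conditioning on the first month:
t(Casual) = 1 + 0.4·t(Casual) + 0.2·t(Dormant)
t(Dormant) = 1 + 0.4·t(Casual) + 0.4·t(Dormant)
Solving: t(Casual) = 2.8571, t(Dormant) = 3.5714.
Expected months from Dormant to Active: 3.5714.

3.5714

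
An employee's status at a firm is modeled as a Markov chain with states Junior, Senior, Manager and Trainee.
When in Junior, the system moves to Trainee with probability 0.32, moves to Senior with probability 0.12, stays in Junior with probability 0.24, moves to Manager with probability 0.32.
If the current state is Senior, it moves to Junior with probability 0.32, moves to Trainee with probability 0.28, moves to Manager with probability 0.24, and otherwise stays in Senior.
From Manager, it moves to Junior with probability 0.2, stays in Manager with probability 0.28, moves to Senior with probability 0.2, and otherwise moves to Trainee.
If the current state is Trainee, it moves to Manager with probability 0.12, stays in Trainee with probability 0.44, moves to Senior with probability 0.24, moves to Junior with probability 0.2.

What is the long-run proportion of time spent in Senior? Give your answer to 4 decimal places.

Let the stationary distribution be π with π = πP and π_1 + π_2 + π_3 + π_4 = 1.
π_1 = 0.24·π_1 + 0.32·π_2 + 0.2·π_3 + 0.2·π_4
π_2 = 0.12·π_1 + 0.16·π_2 + 0.2·π_3 + 0.24·π_4
π_3 = 0.32·π_1 + 0.24·π_2 + 0.28·π_3 + 0.12·π_4
Solving with the normalization constraint gives π = (0.2318, 0.1881, 0.2249, 0.3551).
So the stationary probability of Senior is 0.1881.

0.1881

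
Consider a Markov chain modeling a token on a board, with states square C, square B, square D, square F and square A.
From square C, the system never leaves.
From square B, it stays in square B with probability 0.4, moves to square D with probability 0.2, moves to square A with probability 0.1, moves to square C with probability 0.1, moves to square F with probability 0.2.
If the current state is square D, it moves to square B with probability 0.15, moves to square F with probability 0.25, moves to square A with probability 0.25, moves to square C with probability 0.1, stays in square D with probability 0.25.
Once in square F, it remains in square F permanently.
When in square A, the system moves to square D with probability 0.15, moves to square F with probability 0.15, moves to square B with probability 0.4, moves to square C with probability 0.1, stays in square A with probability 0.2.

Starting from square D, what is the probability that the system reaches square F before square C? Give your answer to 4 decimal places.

Let h(s) be the probability of absorption at square F starting from transient state s. Then h(square F) = 1 and h(square C) = 0. By first-step analysis:
h(square B) = 0.1·0 + 0.4·h(square B) + 0.2·h(square D) + 0.2·1 + 0.1·h(square A)
h(square D) = 0.1·0 + 0.15·h(square B) + 0.25·h(square D) + 0.25·1 + 0.25·h(square A)
h(square A) = 0.1·0 + 0.4·h(square B) + 0.15·h(square D) + 0.15·1 + 0.2·h(square A)
Solving: h(square B) = 0.6699, h(square D) = 0.6842, h(square A) = 0.6507.
Starting from square D, the probability is 0.6842.

0.6842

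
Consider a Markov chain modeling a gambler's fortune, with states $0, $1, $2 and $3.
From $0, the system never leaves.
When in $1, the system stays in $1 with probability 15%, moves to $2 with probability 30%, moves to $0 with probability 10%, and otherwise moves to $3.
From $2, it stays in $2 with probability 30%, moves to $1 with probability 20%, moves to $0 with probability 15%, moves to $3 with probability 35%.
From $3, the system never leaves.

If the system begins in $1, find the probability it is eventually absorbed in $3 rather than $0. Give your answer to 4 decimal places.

Let h(s) be the probability of absorption at $3 starting from transient state s. Then h($3) = 1 and h($0) = 0. By first-step analysis:
h($1) = 0.1·0 + 0.15·h($1) + 0.3·h($2) + 0.45·1
h($2) = 0.15·0 + 0.2·h($1) + 0.3·h($2) + 0.35·1
Solving: h($1) = 0.7850, h($2) = 0.7243.
Starting from $1, the probability is 0.7850.

0.7850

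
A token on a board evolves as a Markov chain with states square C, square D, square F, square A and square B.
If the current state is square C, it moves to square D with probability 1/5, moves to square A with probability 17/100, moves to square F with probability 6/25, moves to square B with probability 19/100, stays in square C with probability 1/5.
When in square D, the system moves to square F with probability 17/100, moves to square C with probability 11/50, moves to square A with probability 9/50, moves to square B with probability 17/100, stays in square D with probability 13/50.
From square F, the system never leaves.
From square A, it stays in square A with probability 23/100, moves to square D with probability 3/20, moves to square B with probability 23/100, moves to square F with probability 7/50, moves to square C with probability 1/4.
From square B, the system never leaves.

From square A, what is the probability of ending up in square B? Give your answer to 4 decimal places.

0.5542

Let h(s) be the probability of absorption at square B starting from transient state s. Then h(square B) = 1 and h(square F) = 0. By first-step analysis:
h(square C) = 0.2·h(square C) + 0.2·h(square D) + 0.24·0 + 0.17·h(square A) + 0.19·1
h(square D) = 0.22·h(square C) + 0.26·h(square D) + 0.17·0 + 0.18·h(square A) + 0.17·1
h(square A) = 0.25·h(square C) + 0.15·h(square D) + 0.14·0 + 0.23·h(square A) + 0.23·1
Solving: h(square C) = 0.4822, h(square D) = 0.5079, h(square A) = 0.5542.
Starting from square A, the probability is 0.5542.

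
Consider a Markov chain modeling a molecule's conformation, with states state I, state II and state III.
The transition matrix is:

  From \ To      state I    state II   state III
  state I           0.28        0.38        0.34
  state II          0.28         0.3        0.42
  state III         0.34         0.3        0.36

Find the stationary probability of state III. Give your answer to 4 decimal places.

Let the stationary distribution be π with π = πP and π_1 + π_2 + π_3 = 1.
π_1 = 0.28·π_1 + 0.28·π_2 + 0.34·π_3
π_2 = 0.38·π_1 + 0.3·π_2 + 0.3·π_3
Solving with the normalization constraint gives π = (0.3024, 0.3242, 0.3734).
So the stationary probability of state III is 0.3734.

0.3734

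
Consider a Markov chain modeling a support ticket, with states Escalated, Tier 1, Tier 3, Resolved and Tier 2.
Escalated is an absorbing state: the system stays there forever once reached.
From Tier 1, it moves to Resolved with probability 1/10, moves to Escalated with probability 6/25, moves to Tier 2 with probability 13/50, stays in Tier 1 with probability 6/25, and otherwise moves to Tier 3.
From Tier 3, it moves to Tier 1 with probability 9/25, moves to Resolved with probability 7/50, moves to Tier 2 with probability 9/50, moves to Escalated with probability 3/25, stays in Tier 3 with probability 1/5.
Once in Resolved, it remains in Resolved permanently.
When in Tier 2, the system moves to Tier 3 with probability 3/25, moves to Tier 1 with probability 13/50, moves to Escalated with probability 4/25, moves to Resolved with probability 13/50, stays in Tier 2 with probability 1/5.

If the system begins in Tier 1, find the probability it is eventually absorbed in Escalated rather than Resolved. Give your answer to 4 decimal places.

0.5850

Let h(s) be the probability of absorption at Escalated starting from transient state s. Then h(Escalated) = 1 and h(Resolved) = 0. By first-step analysis:
h(Tier 1) = 0.24·1 + 0.24·h(Tier 1) + 0.16·h(Tier 3) + 0.1·0 + 0.26·h(Tier 2)
h(Tier 3) = 0.12·1 + 0.36·h(Tier 1) + 0.2·h(Tier 3) + 0.14·0 + 0.18·h(Tier 2)
h(Tier 2) = 0.16·1 + 0.26·h(Tier 1) + 0.12·h(Tier 3) + 0.26·0 + 0.2·h(Tier 2)
Solving: h(Tier 1) = 0.5850, h(Tier 3) = 0.5185, h(Tier 2) = 0.4679.
Starting from Tier 1, the probability is 0.5850.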